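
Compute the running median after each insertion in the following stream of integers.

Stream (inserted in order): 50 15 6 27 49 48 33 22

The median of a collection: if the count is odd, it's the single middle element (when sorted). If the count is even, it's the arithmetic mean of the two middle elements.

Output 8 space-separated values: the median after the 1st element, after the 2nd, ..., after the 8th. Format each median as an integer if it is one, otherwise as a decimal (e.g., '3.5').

Answer: 50 32.5 15 21 27 37.5 33 30

Derivation:
Step 1: insert 50 -> lo=[50] (size 1, max 50) hi=[] (size 0) -> median=50
Step 2: insert 15 -> lo=[15] (size 1, max 15) hi=[50] (size 1, min 50) -> median=32.5
Step 3: insert 6 -> lo=[6, 15] (size 2, max 15) hi=[50] (size 1, min 50) -> median=15
Step 4: insert 27 -> lo=[6, 15] (size 2, max 15) hi=[27, 50] (size 2, min 27) -> median=21
Step 5: insert 49 -> lo=[6, 15, 27] (size 3, max 27) hi=[49, 50] (size 2, min 49) -> median=27
Step 6: insert 48 -> lo=[6, 15, 27] (size 3, max 27) hi=[48, 49, 50] (size 3, min 48) -> median=37.5
Step 7: insert 33 -> lo=[6, 15, 27, 33] (size 4, max 33) hi=[48, 49, 50] (size 3, min 48) -> median=33
Step 8: insert 22 -> lo=[6, 15, 22, 27] (size 4, max 27) hi=[33, 48, 49, 50] (size 4, min 33) -> median=30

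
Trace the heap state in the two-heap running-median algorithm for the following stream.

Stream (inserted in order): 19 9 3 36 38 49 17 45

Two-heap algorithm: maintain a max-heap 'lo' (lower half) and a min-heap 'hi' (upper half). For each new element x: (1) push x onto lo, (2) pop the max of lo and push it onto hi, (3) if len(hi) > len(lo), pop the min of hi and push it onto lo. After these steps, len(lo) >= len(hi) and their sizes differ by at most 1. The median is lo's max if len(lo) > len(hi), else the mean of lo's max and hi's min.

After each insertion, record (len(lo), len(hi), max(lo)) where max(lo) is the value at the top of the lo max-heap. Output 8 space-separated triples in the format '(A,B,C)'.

Step 1: insert 19 -> lo=[19] hi=[] -> (len(lo)=1, len(hi)=0, max(lo)=19)
Step 2: insert 9 -> lo=[9] hi=[19] -> (len(lo)=1, len(hi)=1, max(lo)=9)
Step 3: insert 3 -> lo=[3, 9] hi=[19] -> (len(lo)=2, len(hi)=1, max(lo)=9)
Step 4: insert 36 -> lo=[3, 9] hi=[19, 36] -> (len(lo)=2, len(hi)=2, max(lo)=9)
Step 5: insert 38 -> lo=[3, 9, 19] hi=[36, 38] -> (len(lo)=3, len(hi)=2, max(lo)=19)
Step 6: insert 49 -> lo=[3, 9, 19] hi=[36, 38, 49] -> (len(lo)=3, len(hi)=3, max(lo)=19)
Step 7: insert 17 -> lo=[3, 9, 17, 19] hi=[36, 38, 49] -> (len(lo)=4, len(hi)=3, max(lo)=19)
Step 8: insert 45 -> lo=[3, 9, 17, 19] hi=[36, 38, 45, 49] -> (len(lo)=4, len(hi)=4, max(lo)=19)

Answer: (1,0,19) (1,1,9) (2,1,9) (2,2,9) (3,2,19) (3,3,19) (4,3,19) (4,4,19)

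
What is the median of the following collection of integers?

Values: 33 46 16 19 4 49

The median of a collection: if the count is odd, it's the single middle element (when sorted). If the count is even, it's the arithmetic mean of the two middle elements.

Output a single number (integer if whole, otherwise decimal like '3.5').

Step 1: insert 33 -> lo=[33] (size 1, max 33) hi=[] (size 0) -> median=33
Step 2: insert 46 -> lo=[33] (size 1, max 33) hi=[46] (size 1, min 46) -> median=39.5
Step 3: insert 16 -> lo=[16, 33] (size 2, max 33) hi=[46] (size 1, min 46) -> median=33
Step 4: insert 19 -> lo=[16, 19] (size 2, max 19) hi=[33, 46] (size 2, min 33) -> median=26
Step 5: insert 4 -> lo=[4, 16, 19] (size 3, max 19) hi=[33, 46] (size 2, min 33) -> median=19
Step 6: insert 49 -> lo=[4, 16, 19] (size 3, max 19) hi=[33, 46, 49] (size 3, min 33) -> median=26

Answer: 26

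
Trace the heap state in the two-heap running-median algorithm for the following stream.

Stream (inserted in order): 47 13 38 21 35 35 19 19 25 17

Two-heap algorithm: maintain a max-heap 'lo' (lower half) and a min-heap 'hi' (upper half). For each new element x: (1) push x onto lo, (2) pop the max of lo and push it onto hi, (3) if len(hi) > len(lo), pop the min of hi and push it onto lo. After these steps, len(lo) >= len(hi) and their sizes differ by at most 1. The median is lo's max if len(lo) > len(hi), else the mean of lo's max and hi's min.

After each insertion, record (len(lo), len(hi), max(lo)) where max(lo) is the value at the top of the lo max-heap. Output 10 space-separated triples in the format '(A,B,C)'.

Answer: (1,0,47) (1,1,13) (2,1,38) (2,2,21) (3,2,35) (3,3,35) (4,3,35) (4,4,21) (5,4,25) (5,5,21)

Derivation:
Step 1: insert 47 -> lo=[47] hi=[] -> (len(lo)=1, len(hi)=0, max(lo)=47)
Step 2: insert 13 -> lo=[13] hi=[47] -> (len(lo)=1, len(hi)=1, max(lo)=13)
Step 3: insert 38 -> lo=[13, 38] hi=[47] -> (len(lo)=2, len(hi)=1, max(lo)=38)
Step 4: insert 21 -> lo=[13, 21] hi=[38, 47] -> (len(lo)=2, len(hi)=2, max(lo)=21)
Step 5: insert 35 -> lo=[13, 21, 35] hi=[38, 47] -> (len(lo)=3, len(hi)=2, max(lo)=35)
Step 6: insert 35 -> lo=[13, 21, 35] hi=[35, 38, 47] -> (len(lo)=3, len(hi)=3, max(lo)=35)
Step 7: insert 19 -> lo=[13, 19, 21, 35] hi=[35, 38, 47] -> (len(lo)=4, len(hi)=3, max(lo)=35)
Step 8: insert 19 -> lo=[13, 19, 19, 21] hi=[35, 35, 38, 47] -> (len(lo)=4, len(hi)=4, max(lo)=21)
Step 9: insert 25 -> lo=[13, 19, 19, 21, 25] hi=[35, 35, 38, 47] -> (len(lo)=5, len(hi)=4, max(lo)=25)
Step 10: insert 17 -> lo=[13, 17, 19, 19, 21] hi=[25, 35, 35, 38, 47] -> (len(lo)=5, len(hi)=5, max(lo)=21)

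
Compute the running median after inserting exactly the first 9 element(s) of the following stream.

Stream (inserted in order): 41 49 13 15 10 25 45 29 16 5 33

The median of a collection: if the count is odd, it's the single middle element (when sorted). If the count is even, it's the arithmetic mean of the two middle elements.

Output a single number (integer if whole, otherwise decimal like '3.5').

Answer: 25

Derivation:
Step 1: insert 41 -> lo=[41] (size 1, max 41) hi=[] (size 0) -> median=41
Step 2: insert 49 -> lo=[41] (size 1, max 41) hi=[49] (size 1, min 49) -> median=45
Step 3: insert 13 -> lo=[13, 41] (size 2, max 41) hi=[49] (size 1, min 49) -> median=41
Step 4: insert 15 -> lo=[13, 15] (size 2, max 15) hi=[41, 49] (size 2, min 41) -> median=28
Step 5: insert 10 -> lo=[10, 13, 15] (size 3, max 15) hi=[41, 49] (size 2, min 41) -> median=15
Step 6: insert 25 -> lo=[10, 13, 15] (size 3, max 15) hi=[25, 41, 49] (size 3, min 25) -> median=20
Step 7: insert 45 -> lo=[10, 13, 15, 25] (size 4, max 25) hi=[41, 45, 49] (size 3, min 41) -> median=25
Step 8: insert 29 -> lo=[10, 13, 15, 25] (size 4, max 25) hi=[29, 41, 45, 49] (size 4, min 29) -> median=27
Step 9: insert 16 -> lo=[10, 13, 15, 16, 25] (size 5, max 25) hi=[29, 41, 45, 49] (size 4, min 29) -> median=25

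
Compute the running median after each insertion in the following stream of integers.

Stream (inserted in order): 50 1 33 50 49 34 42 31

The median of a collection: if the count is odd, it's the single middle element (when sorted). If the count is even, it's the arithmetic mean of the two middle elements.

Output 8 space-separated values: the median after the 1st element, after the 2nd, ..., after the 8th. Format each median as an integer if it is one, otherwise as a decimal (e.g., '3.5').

Answer: 50 25.5 33 41.5 49 41.5 42 38

Derivation:
Step 1: insert 50 -> lo=[50] (size 1, max 50) hi=[] (size 0) -> median=50
Step 2: insert 1 -> lo=[1] (size 1, max 1) hi=[50] (size 1, min 50) -> median=25.5
Step 3: insert 33 -> lo=[1, 33] (size 2, max 33) hi=[50] (size 1, min 50) -> median=33
Step 4: insert 50 -> lo=[1, 33] (size 2, max 33) hi=[50, 50] (size 2, min 50) -> median=41.5
Step 5: insert 49 -> lo=[1, 33, 49] (size 3, max 49) hi=[50, 50] (size 2, min 50) -> median=49
Step 6: insert 34 -> lo=[1, 33, 34] (size 3, max 34) hi=[49, 50, 50] (size 3, min 49) -> median=41.5
Step 7: insert 42 -> lo=[1, 33, 34, 42] (size 4, max 42) hi=[49, 50, 50] (size 3, min 49) -> median=42
Step 8: insert 31 -> lo=[1, 31, 33, 34] (size 4, max 34) hi=[42, 49, 50, 50] (size 4, min 42) -> median=38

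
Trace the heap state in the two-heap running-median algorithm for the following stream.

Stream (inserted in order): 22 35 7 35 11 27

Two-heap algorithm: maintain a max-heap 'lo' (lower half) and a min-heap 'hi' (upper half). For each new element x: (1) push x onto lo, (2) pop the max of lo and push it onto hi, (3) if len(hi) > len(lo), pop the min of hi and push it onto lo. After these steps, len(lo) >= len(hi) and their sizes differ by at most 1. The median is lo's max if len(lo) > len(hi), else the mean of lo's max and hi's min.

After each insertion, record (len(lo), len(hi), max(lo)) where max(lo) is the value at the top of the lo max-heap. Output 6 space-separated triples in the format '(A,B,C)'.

Step 1: insert 22 -> lo=[22] hi=[] -> (len(lo)=1, len(hi)=0, max(lo)=22)
Step 2: insert 35 -> lo=[22] hi=[35] -> (len(lo)=1, len(hi)=1, max(lo)=22)
Step 3: insert 7 -> lo=[7, 22] hi=[35] -> (len(lo)=2, len(hi)=1, max(lo)=22)
Step 4: insert 35 -> lo=[7, 22] hi=[35, 35] -> (len(lo)=2, len(hi)=2, max(lo)=22)
Step 5: insert 11 -> lo=[7, 11, 22] hi=[35, 35] -> (len(lo)=3, len(hi)=2, max(lo)=22)
Step 6: insert 27 -> lo=[7, 11, 22] hi=[27, 35, 35] -> (len(lo)=3, len(hi)=3, max(lo)=22)

Answer: (1,0,22) (1,1,22) (2,1,22) (2,2,22) (3,2,22) (3,3,22)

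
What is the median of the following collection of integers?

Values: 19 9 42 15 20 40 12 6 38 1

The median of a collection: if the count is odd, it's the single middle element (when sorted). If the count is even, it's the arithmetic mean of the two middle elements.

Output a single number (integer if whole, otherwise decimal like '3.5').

Answer: 17

Derivation:
Step 1: insert 19 -> lo=[19] (size 1, max 19) hi=[] (size 0) -> median=19
Step 2: insert 9 -> lo=[9] (size 1, max 9) hi=[19] (size 1, min 19) -> median=14
Step 3: insert 42 -> lo=[9, 19] (size 2, max 19) hi=[42] (size 1, min 42) -> median=19
Step 4: insert 15 -> lo=[9, 15] (size 2, max 15) hi=[19, 42] (size 2, min 19) -> median=17
Step 5: insert 20 -> lo=[9, 15, 19] (size 3, max 19) hi=[20, 42] (size 2, min 20) -> median=19
Step 6: insert 40 -> lo=[9, 15, 19] (size 3, max 19) hi=[20, 40, 42] (size 3, min 20) -> median=19.5
Step 7: insert 12 -> lo=[9, 12, 15, 19] (size 4, max 19) hi=[20, 40, 42] (size 3, min 20) -> median=19
Step 8: insert 6 -> lo=[6, 9, 12, 15] (size 4, max 15) hi=[19, 20, 40, 42] (size 4, min 19) -> median=17
Step 9: insert 38 -> lo=[6, 9, 12, 15, 19] (size 5, max 19) hi=[20, 38, 40, 42] (size 4, min 20) -> median=19
Step 10: insert 1 -> lo=[1, 6, 9, 12, 15] (size 5, max 15) hi=[19, 20, 38, 40, 42] (size 5, min 19) -> median=17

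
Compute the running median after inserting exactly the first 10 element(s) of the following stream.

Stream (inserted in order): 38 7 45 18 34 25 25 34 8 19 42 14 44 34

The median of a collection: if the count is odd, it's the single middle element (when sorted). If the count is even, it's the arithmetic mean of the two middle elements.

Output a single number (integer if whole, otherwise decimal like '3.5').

Answer: 25

Derivation:
Step 1: insert 38 -> lo=[38] (size 1, max 38) hi=[] (size 0) -> median=38
Step 2: insert 7 -> lo=[7] (size 1, max 7) hi=[38] (size 1, min 38) -> median=22.5
Step 3: insert 45 -> lo=[7, 38] (size 2, max 38) hi=[45] (size 1, min 45) -> median=38
Step 4: insert 18 -> lo=[7, 18] (size 2, max 18) hi=[38, 45] (size 2, min 38) -> median=28
Step 5: insert 34 -> lo=[7, 18, 34] (size 3, max 34) hi=[38, 45] (size 2, min 38) -> median=34
Step 6: insert 25 -> lo=[7, 18, 25] (size 3, max 25) hi=[34, 38, 45] (size 3, min 34) -> median=29.5
Step 7: insert 25 -> lo=[7, 18, 25, 25] (size 4, max 25) hi=[34, 38, 45] (size 3, min 34) -> median=25
Step 8: insert 34 -> lo=[7, 18, 25, 25] (size 4, max 25) hi=[34, 34, 38, 45] (size 4, min 34) -> median=29.5
Step 9: insert 8 -> lo=[7, 8, 18, 25, 25] (size 5, max 25) hi=[34, 34, 38, 45] (size 4, min 34) -> median=25
Step 10: insert 19 -> lo=[7, 8, 18, 19, 25] (size 5, max 25) hi=[25, 34, 34, 38, 45] (size 5, min 25) -> median=25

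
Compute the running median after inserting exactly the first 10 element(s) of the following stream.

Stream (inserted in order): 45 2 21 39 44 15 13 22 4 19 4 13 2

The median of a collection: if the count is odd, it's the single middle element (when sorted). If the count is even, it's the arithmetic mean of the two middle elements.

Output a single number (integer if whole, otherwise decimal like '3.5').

Answer: 20

Derivation:
Step 1: insert 45 -> lo=[45] (size 1, max 45) hi=[] (size 0) -> median=45
Step 2: insert 2 -> lo=[2] (size 1, max 2) hi=[45] (size 1, min 45) -> median=23.5
Step 3: insert 21 -> lo=[2, 21] (size 2, max 21) hi=[45] (size 1, min 45) -> median=21
Step 4: insert 39 -> lo=[2, 21] (size 2, max 21) hi=[39, 45] (size 2, min 39) -> median=30
Step 5: insert 44 -> lo=[2, 21, 39] (size 3, max 39) hi=[44, 45] (size 2, min 44) -> median=39
Step 6: insert 15 -> lo=[2, 15, 21] (size 3, max 21) hi=[39, 44, 45] (size 3, min 39) -> median=30
Step 7: insert 13 -> lo=[2, 13, 15, 21] (size 4, max 21) hi=[39, 44, 45] (size 3, min 39) -> median=21
Step 8: insert 22 -> lo=[2, 13, 15, 21] (size 4, max 21) hi=[22, 39, 44, 45] (size 4, min 22) -> median=21.5
Step 9: insert 4 -> lo=[2, 4, 13, 15, 21] (size 5, max 21) hi=[22, 39, 44, 45] (size 4, min 22) -> median=21
Step 10: insert 19 -> lo=[2, 4, 13, 15, 19] (size 5, max 19) hi=[21, 22, 39, 44, 45] (size 5, min 21) -> median=20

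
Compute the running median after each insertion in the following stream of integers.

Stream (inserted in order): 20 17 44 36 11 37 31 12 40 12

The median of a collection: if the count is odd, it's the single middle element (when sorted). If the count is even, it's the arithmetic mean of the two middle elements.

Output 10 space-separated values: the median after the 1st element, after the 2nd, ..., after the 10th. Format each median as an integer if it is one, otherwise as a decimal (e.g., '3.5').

Answer: 20 18.5 20 28 20 28 31 25.5 31 25.5

Derivation:
Step 1: insert 20 -> lo=[20] (size 1, max 20) hi=[] (size 0) -> median=20
Step 2: insert 17 -> lo=[17] (size 1, max 17) hi=[20] (size 1, min 20) -> median=18.5
Step 3: insert 44 -> lo=[17, 20] (size 2, max 20) hi=[44] (size 1, min 44) -> median=20
Step 4: insert 36 -> lo=[17, 20] (size 2, max 20) hi=[36, 44] (size 2, min 36) -> median=28
Step 5: insert 11 -> lo=[11, 17, 20] (size 3, max 20) hi=[36, 44] (size 2, min 36) -> median=20
Step 6: insert 37 -> lo=[11, 17, 20] (size 3, max 20) hi=[36, 37, 44] (size 3, min 36) -> median=28
Step 7: insert 31 -> lo=[11, 17, 20, 31] (size 4, max 31) hi=[36, 37, 44] (size 3, min 36) -> median=31
Step 8: insert 12 -> lo=[11, 12, 17, 20] (size 4, max 20) hi=[31, 36, 37, 44] (size 4, min 31) -> median=25.5
Step 9: insert 40 -> lo=[11, 12, 17, 20, 31] (size 5, max 31) hi=[36, 37, 40, 44] (size 4, min 36) -> median=31
Step 10: insert 12 -> lo=[11, 12, 12, 17, 20] (size 5, max 20) hi=[31, 36, 37, 40, 44] (size 5, min 31) -> median=25.5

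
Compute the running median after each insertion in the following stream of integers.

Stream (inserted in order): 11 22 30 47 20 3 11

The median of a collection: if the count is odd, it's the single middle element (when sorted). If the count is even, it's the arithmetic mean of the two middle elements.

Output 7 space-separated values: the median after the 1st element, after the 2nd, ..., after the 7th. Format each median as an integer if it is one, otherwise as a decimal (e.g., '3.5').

Answer: 11 16.5 22 26 22 21 20

Derivation:
Step 1: insert 11 -> lo=[11] (size 1, max 11) hi=[] (size 0) -> median=11
Step 2: insert 22 -> lo=[11] (size 1, max 11) hi=[22] (size 1, min 22) -> median=16.5
Step 3: insert 30 -> lo=[11, 22] (size 2, max 22) hi=[30] (size 1, min 30) -> median=22
Step 4: insert 47 -> lo=[11, 22] (size 2, max 22) hi=[30, 47] (size 2, min 30) -> median=26
Step 5: insert 20 -> lo=[11, 20, 22] (size 3, max 22) hi=[30, 47] (size 2, min 30) -> median=22
Step 6: insert 3 -> lo=[3, 11, 20] (size 3, max 20) hi=[22, 30, 47] (size 3, min 22) -> median=21
Step 7: insert 11 -> lo=[3, 11, 11, 20] (size 4, max 20) hi=[22, 30, 47] (size 3, min 22) -> median=20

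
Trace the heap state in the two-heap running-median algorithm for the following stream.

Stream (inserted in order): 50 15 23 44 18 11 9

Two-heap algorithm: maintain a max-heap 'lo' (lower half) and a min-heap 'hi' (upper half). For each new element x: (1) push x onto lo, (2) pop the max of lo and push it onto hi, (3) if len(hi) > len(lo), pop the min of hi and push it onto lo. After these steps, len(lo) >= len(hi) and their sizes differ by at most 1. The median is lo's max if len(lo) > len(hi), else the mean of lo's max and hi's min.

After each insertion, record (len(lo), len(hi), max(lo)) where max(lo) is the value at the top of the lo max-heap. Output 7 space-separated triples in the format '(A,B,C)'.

Step 1: insert 50 -> lo=[50] hi=[] -> (len(lo)=1, len(hi)=0, max(lo)=50)
Step 2: insert 15 -> lo=[15] hi=[50] -> (len(lo)=1, len(hi)=1, max(lo)=15)
Step 3: insert 23 -> lo=[15, 23] hi=[50] -> (len(lo)=2, len(hi)=1, max(lo)=23)
Step 4: insert 44 -> lo=[15, 23] hi=[44, 50] -> (len(lo)=2, len(hi)=2, max(lo)=23)
Step 5: insert 18 -> lo=[15, 18, 23] hi=[44, 50] -> (len(lo)=3, len(hi)=2, max(lo)=23)
Step 6: insert 11 -> lo=[11, 15, 18] hi=[23, 44, 50] -> (len(lo)=3, len(hi)=3, max(lo)=18)
Step 7: insert 9 -> lo=[9, 11, 15, 18] hi=[23, 44, 50] -> (len(lo)=4, len(hi)=3, max(lo)=18)

Answer: (1,0,50) (1,1,15) (2,1,23) (2,2,23) (3,2,23) (3,3,18) (4,3,18)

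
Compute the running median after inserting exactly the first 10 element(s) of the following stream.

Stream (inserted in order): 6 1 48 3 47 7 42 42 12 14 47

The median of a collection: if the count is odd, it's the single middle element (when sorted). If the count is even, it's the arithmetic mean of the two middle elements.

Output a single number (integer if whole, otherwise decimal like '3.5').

Answer: 13

Derivation:
Step 1: insert 6 -> lo=[6] (size 1, max 6) hi=[] (size 0) -> median=6
Step 2: insert 1 -> lo=[1] (size 1, max 1) hi=[6] (size 1, min 6) -> median=3.5
Step 3: insert 48 -> lo=[1, 6] (size 2, max 6) hi=[48] (size 1, min 48) -> median=6
Step 4: insert 3 -> lo=[1, 3] (size 2, max 3) hi=[6, 48] (size 2, min 6) -> median=4.5
Step 5: insert 47 -> lo=[1, 3, 6] (size 3, max 6) hi=[47, 48] (size 2, min 47) -> median=6
Step 6: insert 7 -> lo=[1, 3, 6] (size 3, max 6) hi=[7, 47, 48] (size 3, min 7) -> median=6.5
Step 7: insert 42 -> lo=[1, 3, 6, 7] (size 4, max 7) hi=[42, 47, 48] (size 3, min 42) -> median=7
Step 8: insert 42 -> lo=[1, 3, 6, 7] (size 4, max 7) hi=[42, 42, 47, 48] (size 4, min 42) -> median=24.5
Step 9: insert 12 -> lo=[1, 3, 6, 7, 12] (size 5, max 12) hi=[42, 42, 47, 48] (size 4, min 42) -> median=12
Step 10: insert 14 -> lo=[1, 3, 6, 7, 12] (size 5, max 12) hi=[14, 42, 42, 47, 48] (size 5, min 14) -> median=13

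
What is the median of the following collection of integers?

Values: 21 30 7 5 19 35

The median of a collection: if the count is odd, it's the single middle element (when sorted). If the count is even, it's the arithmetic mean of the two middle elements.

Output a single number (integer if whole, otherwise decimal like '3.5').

Answer: 20

Derivation:
Step 1: insert 21 -> lo=[21] (size 1, max 21) hi=[] (size 0) -> median=21
Step 2: insert 30 -> lo=[21] (size 1, max 21) hi=[30] (size 1, min 30) -> median=25.5
Step 3: insert 7 -> lo=[7, 21] (size 2, max 21) hi=[30] (size 1, min 30) -> median=21
Step 4: insert 5 -> lo=[5, 7] (size 2, max 7) hi=[21, 30] (size 2, min 21) -> median=14
Step 5: insert 19 -> lo=[5, 7, 19] (size 3, max 19) hi=[21, 30] (size 2, min 21) -> median=19
Step 6: insert 35 -> lo=[5, 7, 19] (size 3, max 19) hi=[21, 30, 35] (size 3, min 21) -> median=20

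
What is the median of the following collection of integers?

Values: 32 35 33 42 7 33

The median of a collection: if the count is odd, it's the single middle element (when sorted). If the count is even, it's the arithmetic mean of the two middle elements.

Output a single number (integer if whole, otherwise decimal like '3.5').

Answer: 33

Derivation:
Step 1: insert 32 -> lo=[32] (size 1, max 32) hi=[] (size 0) -> median=32
Step 2: insert 35 -> lo=[32] (size 1, max 32) hi=[35] (size 1, min 35) -> median=33.5
Step 3: insert 33 -> lo=[32, 33] (size 2, max 33) hi=[35] (size 1, min 35) -> median=33
Step 4: insert 42 -> lo=[32, 33] (size 2, max 33) hi=[35, 42] (size 2, min 35) -> median=34
Step 5: insert 7 -> lo=[7, 32, 33] (size 3, max 33) hi=[35, 42] (size 2, min 35) -> median=33
Step 6: insert 33 -> lo=[7, 32, 33] (size 3, max 33) hi=[33, 35, 42] (size 3, min 33) -> median=33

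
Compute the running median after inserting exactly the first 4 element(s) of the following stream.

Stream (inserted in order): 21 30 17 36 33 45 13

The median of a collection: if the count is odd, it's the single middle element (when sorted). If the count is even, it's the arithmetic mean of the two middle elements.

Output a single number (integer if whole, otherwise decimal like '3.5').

Step 1: insert 21 -> lo=[21] (size 1, max 21) hi=[] (size 0) -> median=21
Step 2: insert 30 -> lo=[21] (size 1, max 21) hi=[30] (size 1, min 30) -> median=25.5
Step 3: insert 17 -> lo=[17, 21] (size 2, max 21) hi=[30] (size 1, min 30) -> median=21
Step 4: insert 36 -> lo=[17, 21] (size 2, max 21) hi=[30, 36] (size 2, min 30) -> median=25.5

Answer: 25.5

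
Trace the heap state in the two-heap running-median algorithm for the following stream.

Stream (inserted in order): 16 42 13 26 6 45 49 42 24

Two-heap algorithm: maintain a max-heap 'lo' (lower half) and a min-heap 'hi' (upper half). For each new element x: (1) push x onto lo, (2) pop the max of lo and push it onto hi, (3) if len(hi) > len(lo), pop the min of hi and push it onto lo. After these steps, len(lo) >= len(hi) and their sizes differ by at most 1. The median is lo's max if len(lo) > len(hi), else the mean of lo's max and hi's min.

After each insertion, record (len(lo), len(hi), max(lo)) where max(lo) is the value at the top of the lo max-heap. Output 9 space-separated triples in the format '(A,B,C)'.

Answer: (1,0,16) (1,1,16) (2,1,16) (2,2,16) (3,2,16) (3,3,16) (4,3,26) (4,4,26) (5,4,26)

Derivation:
Step 1: insert 16 -> lo=[16] hi=[] -> (len(lo)=1, len(hi)=0, max(lo)=16)
Step 2: insert 42 -> lo=[16] hi=[42] -> (len(lo)=1, len(hi)=1, max(lo)=16)
Step 3: insert 13 -> lo=[13, 16] hi=[42] -> (len(lo)=2, len(hi)=1, max(lo)=16)
Step 4: insert 26 -> lo=[13, 16] hi=[26, 42] -> (len(lo)=2, len(hi)=2, max(lo)=16)
Step 5: insert 6 -> lo=[6, 13, 16] hi=[26, 42] -> (len(lo)=3, len(hi)=2, max(lo)=16)
Step 6: insert 45 -> lo=[6, 13, 16] hi=[26, 42, 45] -> (len(lo)=3, len(hi)=3, max(lo)=16)
Step 7: insert 49 -> lo=[6, 13, 16, 26] hi=[42, 45, 49] -> (len(lo)=4, len(hi)=3, max(lo)=26)
Step 8: insert 42 -> lo=[6, 13, 16, 26] hi=[42, 42, 45, 49] -> (len(lo)=4, len(hi)=4, max(lo)=26)
Step 9: insert 24 -> lo=[6, 13, 16, 24, 26] hi=[42, 42, 45, 49] -> (len(lo)=5, len(hi)=4, max(lo)=26)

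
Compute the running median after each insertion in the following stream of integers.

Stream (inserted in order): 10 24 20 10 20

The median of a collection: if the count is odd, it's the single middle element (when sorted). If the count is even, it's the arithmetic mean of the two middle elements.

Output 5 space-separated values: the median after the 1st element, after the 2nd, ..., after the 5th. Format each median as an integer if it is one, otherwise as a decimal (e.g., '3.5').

Step 1: insert 10 -> lo=[10] (size 1, max 10) hi=[] (size 0) -> median=10
Step 2: insert 24 -> lo=[10] (size 1, max 10) hi=[24] (size 1, min 24) -> median=17
Step 3: insert 20 -> lo=[10, 20] (size 2, max 20) hi=[24] (size 1, min 24) -> median=20
Step 4: insert 10 -> lo=[10, 10] (size 2, max 10) hi=[20, 24] (size 2, min 20) -> median=15
Step 5: insert 20 -> lo=[10, 10, 20] (size 3, max 20) hi=[20, 24] (size 2, min 20) -> median=20

Answer: 10 17 20 15 20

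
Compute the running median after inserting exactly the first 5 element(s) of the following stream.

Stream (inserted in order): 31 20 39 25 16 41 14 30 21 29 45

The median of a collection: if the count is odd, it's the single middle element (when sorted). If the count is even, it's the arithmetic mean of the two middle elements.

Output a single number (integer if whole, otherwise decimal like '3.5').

Step 1: insert 31 -> lo=[31] (size 1, max 31) hi=[] (size 0) -> median=31
Step 2: insert 20 -> lo=[20] (size 1, max 20) hi=[31] (size 1, min 31) -> median=25.5
Step 3: insert 39 -> lo=[20, 31] (size 2, max 31) hi=[39] (size 1, min 39) -> median=31
Step 4: insert 25 -> lo=[20, 25] (size 2, max 25) hi=[31, 39] (size 2, min 31) -> median=28
Step 5: insert 16 -> lo=[16, 20, 25] (size 3, max 25) hi=[31, 39] (size 2, min 31) -> median=25

Answer: 25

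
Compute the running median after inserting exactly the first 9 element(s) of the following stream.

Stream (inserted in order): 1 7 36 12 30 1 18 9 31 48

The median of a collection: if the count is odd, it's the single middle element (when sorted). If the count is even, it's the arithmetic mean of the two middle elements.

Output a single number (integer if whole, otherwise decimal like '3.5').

Step 1: insert 1 -> lo=[1] (size 1, max 1) hi=[] (size 0) -> median=1
Step 2: insert 7 -> lo=[1] (size 1, max 1) hi=[7] (size 1, min 7) -> median=4
Step 3: insert 36 -> lo=[1, 7] (size 2, max 7) hi=[36] (size 1, min 36) -> median=7
Step 4: insert 12 -> lo=[1, 7] (size 2, max 7) hi=[12, 36] (size 2, min 12) -> median=9.5
Step 5: insert 30 -> lo=[1, 7, 12] (size 3, max 12) hi=[30, 36] (size 2, min 30) -> median=12
Step 6: insert 1 -> lo=[1, 1, 7] (size 3, max 7) hi=[12, 30, 36] (size 3, min 12) -> median=9.5
Step 7: insert 18 -> lo=[1, 1, 7, 12] (size 4, max 12) hi=[18, 30, 36] (size 3, min 18) -> median=12
Step 8: insert 9 -> lo=[1, 1, 7, 9] (size 4, max 9) hi=[12, 18, 30, 36] (size 4, min 12) -> median=10.5
Step 9: insert 31 -> lo=[1, 1, 7, 9, 12] (size 5, max 12) hi=[18, 30, 31, 36] (size 4, min 18) -> median=12

Answer: 12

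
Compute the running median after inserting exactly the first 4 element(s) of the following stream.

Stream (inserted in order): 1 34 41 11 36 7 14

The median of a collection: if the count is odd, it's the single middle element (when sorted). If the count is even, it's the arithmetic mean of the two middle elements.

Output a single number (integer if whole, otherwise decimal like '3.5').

Step 1: insert 1 -> lo=[1] (size 1, max 1) hi=[] (size 0) -> median=1
Step 2: insert 34 -> lo=[1] (size 1, max 1) hi=[34] (size 1, min 34) -> median=17.5
Step 3: insert 41 -> lo=[1, 34] (size 2, max 34) hi=[41] (size 1, min 41) -> median=34
Step 4: insert 11 -> lo=[1, 11] (size 2, max 11) hi=[34, 41] (size 2, min 34) -> median=22.5

Answer: 22.5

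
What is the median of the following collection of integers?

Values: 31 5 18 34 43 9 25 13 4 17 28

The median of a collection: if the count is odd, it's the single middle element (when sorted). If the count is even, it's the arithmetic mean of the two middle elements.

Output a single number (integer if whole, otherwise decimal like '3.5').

Step 1: insert 31 -> lo=[31] (size 1, max 31) hi=[] (size 0) -> median=31
Step 2: insert 5 -> lo=[5] (size 1, max 5) hi=[31] (size 1, min 31) -> median=18
Step 3: insert 18 -> lo=[5, 18] (size 2, max 18) hi=[31] (size 1, min 31) -> median=18
Step 4: insert 34 -> lo=[5, 18] (size 2, max 18) hi=[31, 34] (size 2, min 31) -> median=24.5
Step 5: insert 43 -> lo=[5, 18, 31] (size 3, max 31) hi=[34, 43] (size 2, min 34) -> median=31
Step 6: insert 9 -> lo=[5, 9, 18] (size 3, max 18) hi=[31, 34, 43] (size 3, min 31) -> median=24.5
Step 7: insert 25 -> lo=[5, 9, 18, 25] (size 4, max 25) hi=[31, 34, 43] (size 3, min 31) -> median=25
Step 8: insert 13 -> lo=[5, 9, 13, 18] (size 4, max 18) hi=[25, 31, 34, 43] (size 4, min 25) -> median=21.5
Step 9: insert 4 -> lo=[4, 5, 9, 13, 18] (size 5, max 18) hi=[25, 31, 34, 43] (size 4, min 25) -> median=18
Step 10: insert 17 -> lo=[4, 5, 9, 13, 17] (size 5, max 17) hi=[18, 25, 31, 34, 43] (size 5, min 18) -> median=17.5
Step 11: insert 28 -> lo=[4, 5, 9, 13, 17, 18] (size 6, max 18) hi=[25, 28, 31, 34, 43] (size 5, min 25) -> median=18

Answer: 18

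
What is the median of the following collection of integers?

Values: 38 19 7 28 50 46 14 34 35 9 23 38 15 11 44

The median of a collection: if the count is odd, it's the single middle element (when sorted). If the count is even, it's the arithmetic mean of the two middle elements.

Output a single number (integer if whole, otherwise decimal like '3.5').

Answer: 28

Derivation:
Step 1: insert 38 -> lo=[38] (size 1, max 38) hi=[] (size 0) -> median=38
Step 2: insert 19 -> lo=[19] (size 1, max 19) hi=[38] (size 1, min 38) -> median=28.5
Step 3: insert 7 -> lo=[7, 19] (size 2, max 19) hi=[38] (size 1, min 38) -> median=19
Step 4: insert 28 -> lo=[7, 19] (size 2, max 19) hi=[28, 38] (size 2, min 28) -> median=23.5
Step 5: insert 50 -> lo=[7, 19, 28] (size 3, max 28) hi=[38, 50] (size 2, min 38) -> median=28
Step 6: insert 46 -> lo=[7, 19, 28] (size 3, max 28) hi=[38, 46, 50] (size 3, min 38) -> median=33
Step 7: insert 14 -> lo=[7, 14, 19, 28] (size 4, max 28) hi=[38, 46, 50] (size 3, min 38) -> median=28
Step 8: insert 34 -> lo=[7, 14, 19, 28] (size 4, max 28) hi=[34, 38, 46, 50] (size 4, min 34) -> median=31
Step 9: insert 35 -> lo=[7, 14, 19, 28, 34] (size 5, max 34) hi=[35, 38, 46, 50] (size 4, min 35) -> median=34
Step 10: insert 9 -> lo=[7, 9, 14, 19, 28] (size 5, max 28) hi=[34, 35, 38, 46, 50] (size 5, min 34) -> median=31
Step 11: insert 23 -> lo=[7, 9, 14, 19, 23, 28] (size 6, max 28) hi=[34, 35, 38, 46, 50] (size 5, min 34) -> median=28
Step 12: insert 38 -> lo=[7, 9, 14, 19, 23, 28] (size 6, max 28) hi=[34, 35, 38, 38, 46, 50] (size 6, min 34) -> median=31
Step 13: insert 15 -> lo=[7, 9, 14, 15, 19, 23, 28] (size 7, max 28) hi=[34, 35, 38, 38, 46, 50] (size 6, min 34) -> median=28
Step 14: insert 11 -> lo=[7, 9, 11, 14, 15, 19, 23] (size 7, max 23) hi=[28, 34, 35, 38, 38, 46, 50] (size 7, min 28) -> median=25.5
Step 15: insert 44 -> lo=[7, 9, 11, 14, 15, 19, 23, 28] (size 8, max 28) hi=[34, 35, 38, 38, 44, 46, 50] (size 7, min 34) -> median=28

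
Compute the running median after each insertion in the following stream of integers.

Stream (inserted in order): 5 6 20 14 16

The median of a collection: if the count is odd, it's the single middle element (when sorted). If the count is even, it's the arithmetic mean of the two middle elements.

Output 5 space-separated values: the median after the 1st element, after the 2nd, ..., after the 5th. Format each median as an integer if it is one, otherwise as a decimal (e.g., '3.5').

Step 1: insert 5 -> lo=[5] (size 1, max 5) hi=[] (size 0) -> median=5
Step 2: insert 6 -> lo=[5] (size 1, max 5) hi=[6] (size 1, min 6) -> median=5.5
Step 3: insert 20 -> lo=[5, 6] (size 2, max 6) hi=[20] (size 1, min 20) -> median=6
Step 4: insert 14 -> lo=[5, 6] (size 2, max 6) hi=[14, 20] (size 2, min 14) -> median=10
Step 5: insert 16 -> lo=[5, 6, 14] (size 3, max 14) hi=[16, 20] (size 2, min 16) -> median=14

Answer: 5 5.5 6 10 14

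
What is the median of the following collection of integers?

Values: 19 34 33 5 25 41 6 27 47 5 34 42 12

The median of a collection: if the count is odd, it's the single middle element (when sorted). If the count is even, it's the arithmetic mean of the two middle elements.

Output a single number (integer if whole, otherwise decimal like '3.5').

Answer: 27

Derivation:
Step 1: insert 19 -> lo=[19] (size 1, max 19) hi=[] (size 0) -> median=19
Step 2: insert 34 -> lo=[19] (size 1, max 19) hi=[34] (size 1, min 34) -> median=26.5
Step 3: insert 33 -> lo=[19, 33] (size 2, max 33) hi=[34] (size 1, min 34) -> median=33
Step 4: insert 5 -> lo=[5, 19] (size 2, max 19) hi=[33, 34] (size 2, min 33) -> median=26
Step 5: insert 25 -> lo=[5, 19, 25] (size 3, max 25) hi=[33, 34] (size 2, min 33) -> median=25
Step 6: insert 41 -> lo=[5, 19, 25] (size 3, max 25) hi=[33, 34, 41] (size 3, min 33) -> median=29
Step 7: insert 6 -> lo=[5, 6, 19, 25] (size 4, max 25) hi=[33, 34, 41] (size 3, min 33) -> median=25
Step 8: insert 27 -> lo=[5, 6, 19, 25] (size 4, max 25) hi=[27, 33, 34, 41] (size 4, min 27) -> median=26
Step 9: insert 47 -> lo=[5, 6, 19, 25, 27] (size 5, max 27) hi=[33, 34, 41, 47] (size 4, min 33) -> median=27
Step 10: insert 5 -> lo=[5, 5, 6, 19, 25] (size 5, max 25) hi=[27, 33, 34, 41, 47] (size 5, min 27) -> median=26
Step 11: insert 34 -> lo=[5, 5, 6, 19, 25, 27] (size 6, max 27) hi=[33, 34, 34, 41, 47] (size 5, min 33) -> median=27
Step 12: insert 42 -> lo=[5, 5, 6, 19, 25, 27] (size 6, max 27) hi=[33, 34, 34, 41, 42, 47] (size 6, min 33) -> median=30
Step 13: insert 12 -> lo=[5, 5, 6, 12, 19, 25, 27] (size 7, max 27) hi=[33, 34, 34, 41, 42, 47] (size 6, min 33) -> median=27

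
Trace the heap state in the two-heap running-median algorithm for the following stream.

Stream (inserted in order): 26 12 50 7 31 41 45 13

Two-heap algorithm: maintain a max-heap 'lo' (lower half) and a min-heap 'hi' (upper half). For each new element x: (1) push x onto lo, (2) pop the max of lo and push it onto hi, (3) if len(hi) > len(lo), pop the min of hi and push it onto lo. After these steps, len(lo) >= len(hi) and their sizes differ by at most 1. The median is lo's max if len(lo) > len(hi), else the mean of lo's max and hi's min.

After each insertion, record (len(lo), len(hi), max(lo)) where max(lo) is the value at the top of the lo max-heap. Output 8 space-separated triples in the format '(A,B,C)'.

Step 1: insert 26 -> lo=[26] hi=[] -> (len(lo)=1, len(hi)=0, max(lo)=26)
Step 2: insert 12 -> lo=[12] hi=[26] -> (len(lo)=1, len(hi)=1, max(lo)=12)
Step 3: insert 50 -> lo=[12, 26] hi=[50] -> (len(lo)=2, len(hi)=1, max(lo)=26)
Step 4: insert 7 -> lo=[7, 12] hi=[26, 50] -> (len(lo)=2, len(hi)=2, max(lo)=12)
Step 5: insert 31 -> lo=[7, 12, 26] hi=[31, 50] -> (len(lo)=3, len(hi)=2, max(lo)=26)
Step 6: insert 41 -> lo=[7, 12, 26] hi=[31, 41, 50] -> (len(lo)=3, len(hi)=3, max(lo)=26)
Step 7: insert 45 -> lo=[7, 12, 26, 31] hi=[41, 45, 50] -> (len(lo)=4, len(hi)=3, max(lo)=31)
Step 8: insert 13 -> lo=[7, 12, 13, 26] hi=[31, 41, 45, 50] -> (len(lo)=4, len(hi)=4, max(lo)=26)

Answer: (1,0,26) (1,1,12) (2,1,26) (2,2,12) (3,2,26) (3,3,26) (4,3,31) (4,4,26)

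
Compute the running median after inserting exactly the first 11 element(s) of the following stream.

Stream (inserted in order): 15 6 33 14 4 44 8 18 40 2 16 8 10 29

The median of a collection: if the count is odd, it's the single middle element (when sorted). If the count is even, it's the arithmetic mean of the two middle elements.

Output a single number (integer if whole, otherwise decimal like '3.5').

Step 1: insert 15 -> lo=[15] (size 1, max 15) hi=[] (size 0) -> median=15
Step 2: insert 6 -> lo=[6] (size 1, max 6) hi=[15] (size 1, min 15) -> median=10.5
Step 3: insert 33 -> lo=[6, 15] (size 2, max 15) hi=[33] (size 1, min 33) -> median=15
Step 4: insert 14 -> lo=[6, 14] (size 2, max 14) hi=[15, 33] (size 2, min 15) -> median=14.5
Step 5: insert 4 -> lo=[4, 6, 14] (size 3, max 14) hi=[15, 33] (size 2, min 15) -> median=14
Step 6: insert 44 -> lo=[4, 6, 14] (size 3, max 14) hi=[15, 33, 44] (size 3, min 15) -> median=14.5
Step 7: insert 8 -> lo=[4, 6, 8, 14] (size 4, max 14) hi=[15, 33, 44] (size 3, min 15) -> median=14
Step 8: insert 18 -> lo=[4, 6, 8, 14] (size 4, max 14) hi=[15, 18, 33, 44] (size 4, min 15) -> median=14.5
Step 9: insert 40 -> lo=[4, 6, 8, 14, 15] (size 5, max 15) hi=[18, 33, 40, 44] (size 4, min 18) -> median=15
Step 10: insert 2 -> lo=[2, 4, 6, 8, 14] (size 5, max 14) hi=[15, 18, 33, 40, 44] (size 5, min 15) -> median=14.5
Step 11: insert 16 -> lo=[2, 4, 6, 8, 14, 15] (size 6, max 15) hi=[16, 18, 33, 40, 44] (size 5, min 16) -> median=15

Answer: 15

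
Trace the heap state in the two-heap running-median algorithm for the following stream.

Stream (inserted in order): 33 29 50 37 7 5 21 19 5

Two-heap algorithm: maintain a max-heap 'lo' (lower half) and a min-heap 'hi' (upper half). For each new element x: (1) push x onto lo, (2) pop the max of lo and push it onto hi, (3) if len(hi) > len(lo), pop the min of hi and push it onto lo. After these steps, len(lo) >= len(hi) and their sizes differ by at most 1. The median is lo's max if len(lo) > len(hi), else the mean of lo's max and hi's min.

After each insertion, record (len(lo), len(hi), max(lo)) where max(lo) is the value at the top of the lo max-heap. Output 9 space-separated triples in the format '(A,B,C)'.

Answer: (1,0,33) (1,1,29) (2,1,33) (2,2,33) (3,2,33) (3,3,29) (4,3,29) (4,4,21) (5,4,21)

Derivation:
Step 1: insert 33 -> lo=[33] hi=[] -> (len(lo)=1, len(hi)=0, max(lo)=33)
Step 2: insert 29 -> lo=[29] hi=[33] -> (len(lo)=1, len(hi)=1, max(lo)=29)
Step 3: insert 50 -> lo=[29, 33] hi=[50] -> (len(lo)=2, len(hi)=1, max(lo)=33)
Step 4: insert 37 -> lo=[29, 33] hi=[37, 50] -> (len(lo)=2, len(hi)=2, max(lo)=33)
Step 5: insert 7 -> lo=[7, 29, 33] hi=[37, 50] -> (len(lo)=3, len(hi)=2, max(lo)=33)
Step 6: insert 5 -> lo=[5, 7, 29] hi=[33, 37, 50] -> (len(lo)=3, len(hi)=3, max(lo)=29)
Step 7: insert 21 -> lo=[5, 7, 21, 29] hi=[33, 37, 50] -> (len(lo)=4, len(hi)=3, max(lo)=29)
Step 8: insert 19 -> lo=[5, 7, 19, 21] hi=[29, 33, 37, 50] -> (len(lo)=4, len(hi)=4, max(lo)=21)
Step 9: insert 5 -> lo=[5, 5, 7, 19, 21] hi=[29, 33, 37, 50] -> (len(lo)=5, len(hi)=4, max(lo)=21)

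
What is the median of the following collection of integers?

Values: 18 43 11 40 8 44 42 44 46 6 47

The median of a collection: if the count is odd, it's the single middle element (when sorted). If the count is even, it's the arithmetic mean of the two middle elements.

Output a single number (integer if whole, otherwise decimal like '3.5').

Answer: 42

Derivation:
Step 1: insert 18 -> lo=[18] (size 1, max 18) hi=[] (size 0) -> median=18
Step 2: insert 43 -> lo=[18] (size 1, max 18) hi=[43] (size 1, min 43) -> median=30.5
Step 3: insert 11 -> lo=[11, 18] (size 2, max 18) hi=[43] (size 1, min 43) -> median=18
Step 4: insert 40 -> lo=[11, 18] (size 2, max 18) hi=[40, 43] (size 2, min 40) -> median=29
Step 5: insert 8 -> lo=[8, 11, 18] (size 3, max 18) hi=[40, 43] (size 2, min 40) -> median=18
Step 6: insert 44 -> lo=[8, 11, 18] (size 3, max 18) hi=[40, 43, 44] (size 3, min 40) -> median=29
Step 7: insert 42 -> lo=[8, 11, 18, 40] (size 4, max 40) hi=[42, 43, 44] (size 3, min 42) -> median=40
Step 8: insert 44 -> lo=[8, 11, 18, 40] (size 4, max 40) hi=[42, 43, 44, 44] (size 4, min 42) -> median=41
Step 9: insert 46 -> lo=[8, 11, 18, 40, 42] (size 5, max 42) hi=[43, 44, 44, 46] (size 4, min 43) -> median=42
Step 10: insert 6 -> lo=[6, 8, 11, 18, 40] (size 5, max 40) hi=[42, 43, 44, 44, 46] (size 5, min 42) -> median=41
Step 11: insert 47 -> lo=[6, 8, 11, 18, 40, 42] (size 6, max 42) hi=[43, 44, 44, 46, 47] (size 5, min 43) -> median=42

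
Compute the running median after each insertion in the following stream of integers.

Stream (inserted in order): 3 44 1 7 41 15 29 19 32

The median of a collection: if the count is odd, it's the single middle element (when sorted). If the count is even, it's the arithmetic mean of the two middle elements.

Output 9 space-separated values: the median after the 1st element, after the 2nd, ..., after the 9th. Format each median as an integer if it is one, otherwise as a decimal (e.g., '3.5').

Answer: 3 23.5 3 5 7 11 15 17 19

Derivation:
Step 1: insert 3 -> lo=[3] (size 1, max 3) hi=[] (size 0) -> median=3
Step 2: insert 44 -> lo=[3] (size 1, max 3) hi=[44] (size 1, min 44) -> median=23.5
Step 3: insert 1 -> lo=[1, 3] (size 2, max 3) hi=[44] (size 1, min 44) -> median=3
Step 4: insert 7 -> lo=[1, 3] (size 2, max 3) hi=[7, 44] (size 2, min 7) -> median=5
Step 5: insert 41 -> lo=[1, 3, 7] (size 3, max 7) hi=[41, 44] (size 2, min 41) -> median=7
Step 6: insert 15 -> lo=[1, 3, 7] (size 3, max 7) hi=[15, 41, 44] (size 3, min 15) -> median=11
Step 7: insert 29 -> lo=[1, 3, 7, 15] (size 4, max 15) hi=[29, 41, 44] (size 3, min 29) -> median=15
Step 8: insert 19 -> lo=[1, 3, 7, 15] (size 4, max 15) hi=[19, 29, 41, 44] (size 4, min 19) -> median=17
Step 9: insert 32 -> lo=[1, 3, 7, 15, 19] (size 5, max 19) hi=[29, 32, 41, 44] (size 4, min 29) -> median=19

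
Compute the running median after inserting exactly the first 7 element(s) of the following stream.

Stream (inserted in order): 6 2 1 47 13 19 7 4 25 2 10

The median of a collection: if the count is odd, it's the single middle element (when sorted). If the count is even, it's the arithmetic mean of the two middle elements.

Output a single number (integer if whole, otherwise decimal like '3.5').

Step 1: insert 6 -> lo=[6] (size 1, max 6) hi=[] (size 0) -> median=6
Step 2: insert 2 -> lo=[2] (size 1, max 2) hi=[6] (size 1, min 6) -> median=4
Step 3: insert 1 -> lo=[1, 2] (size 2, max 2) hi=[6] (size 1, min 6) -> median=2
Step 4: insert 47 -> lo=[1, 2] (size 2, max 2) hi=[6, 47] (size 2, min 6) -> median=4
Step 5: insert 13 -> lo=[1, 2, 6] (size 3, max 6) hi=[13, 47] (size 2, min 13) -> median=6
Step 6: insert 19 -> lo=[1, 2, 6] (size 3, max 6) hi=[13, 19, 47] (size 3, min 13) -> median=9.5
Step 7: insert 7 -> lo=[1, 2, 6, 7] (size 4, max 7) hi=[13, 19, 47] (size 3, min 13) -> median=7

Answer: 7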